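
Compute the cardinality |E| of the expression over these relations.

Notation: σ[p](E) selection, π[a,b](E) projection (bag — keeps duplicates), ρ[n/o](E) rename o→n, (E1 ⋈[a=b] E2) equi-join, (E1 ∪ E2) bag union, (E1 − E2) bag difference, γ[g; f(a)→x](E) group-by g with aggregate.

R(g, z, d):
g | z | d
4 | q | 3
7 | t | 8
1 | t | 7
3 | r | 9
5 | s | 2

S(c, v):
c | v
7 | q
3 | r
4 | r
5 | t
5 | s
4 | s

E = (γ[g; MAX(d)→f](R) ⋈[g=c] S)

Row counts bottom-up:
  R → 5
  γ[g; MAX(d)→f](R) → 5
  S → 6
  (γ[g; MAX(d)→f](R) ⋈[g=c] S) → 6

|E| = 6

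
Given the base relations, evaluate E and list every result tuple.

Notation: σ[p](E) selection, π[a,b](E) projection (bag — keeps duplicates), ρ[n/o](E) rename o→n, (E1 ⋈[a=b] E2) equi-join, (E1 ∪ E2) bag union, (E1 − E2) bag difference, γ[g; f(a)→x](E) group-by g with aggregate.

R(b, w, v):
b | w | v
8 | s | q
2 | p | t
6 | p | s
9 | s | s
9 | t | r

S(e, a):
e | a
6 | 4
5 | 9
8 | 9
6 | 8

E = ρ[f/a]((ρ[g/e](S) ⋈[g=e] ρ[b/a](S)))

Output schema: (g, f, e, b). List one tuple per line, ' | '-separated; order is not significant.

Row counts bottom-up:
  S → 4
  ρ[g/e](S) → 4
  S → 4
  ρ[b/a](S) → 4
  (ρ[g/e](S) ⋈[g=e] ρ[b/a](S)) → 6
  ρ[f/a]((ρ[g/e](S) ⋈[g=e] ρ[b/a](S))) → 6

== RESULT ==
g | f | e | b
5 | 9 | 5 | 9
6 | 4 | 6 | 4
6 | 4 | 6 | 8
6 | 8 | 6 | 4
6 | 8 | 6 | 8
8 | 9 | 8 | 9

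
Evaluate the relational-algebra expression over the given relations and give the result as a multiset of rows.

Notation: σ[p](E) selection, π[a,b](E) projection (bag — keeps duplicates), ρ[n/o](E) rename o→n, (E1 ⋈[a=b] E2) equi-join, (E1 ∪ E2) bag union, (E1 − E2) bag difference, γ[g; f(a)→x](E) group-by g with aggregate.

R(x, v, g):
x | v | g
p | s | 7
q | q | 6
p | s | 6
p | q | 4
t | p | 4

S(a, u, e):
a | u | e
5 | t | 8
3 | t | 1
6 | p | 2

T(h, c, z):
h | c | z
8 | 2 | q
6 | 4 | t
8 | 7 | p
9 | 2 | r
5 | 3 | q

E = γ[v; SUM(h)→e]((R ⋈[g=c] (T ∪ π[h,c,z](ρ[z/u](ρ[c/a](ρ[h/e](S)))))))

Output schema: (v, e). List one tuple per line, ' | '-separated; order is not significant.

Row counts bottom-up:
  R → 5
  T → 5
  S → 3
  ρ[h/e](S) → 3
  ρ[c/a](ρ[h/e](S)) → 3
  ρ[z/u](ρ[c/a](ρ[h/e](S))) → 3
  π[h,c,z](ρ[z/u](ρ[c/a](ρ[h/e](S)))) → 3
  (T ∪ π[h,c,z](ρ[z/u](ρ[c/a](ρ[h/e](S))))) → 8
  (R ⋈[g=c] (T ∪ π[h,c,z](ρ[z/u](ρ[c/a](ρ[h/e](S)))))) → 5
  γ[v; SUM(h)→e]((R ⋈[g=c] (T ∪ π[h,c,z](ρ[z/u](ρ[c/a](ρ[h/e](S))))))) → 3

== RESULT ==
v | e
p | 6
q | 8
s | 10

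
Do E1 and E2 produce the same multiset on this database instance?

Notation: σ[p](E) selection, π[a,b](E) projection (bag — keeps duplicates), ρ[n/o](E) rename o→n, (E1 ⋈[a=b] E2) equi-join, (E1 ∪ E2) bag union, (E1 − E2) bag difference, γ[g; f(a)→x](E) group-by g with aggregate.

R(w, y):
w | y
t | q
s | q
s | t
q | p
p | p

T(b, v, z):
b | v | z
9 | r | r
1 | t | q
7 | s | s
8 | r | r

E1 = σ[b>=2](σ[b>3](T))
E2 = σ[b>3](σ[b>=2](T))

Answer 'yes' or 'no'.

E1 row counts bottom-up:
  T → 4
  σ[b>3](T) → 3
  σ[b>=2](σ[b>3](T)) → 3
E2 row counts bottom-up:
  T → 4
  σ[b>=2](T) → 3
  σ[b>3](σ[b>=2](T)) → 3

E1 and E2 produce the same multiset:
b | v | z
7 | s | s
8 | r | r
9 | r | r

yes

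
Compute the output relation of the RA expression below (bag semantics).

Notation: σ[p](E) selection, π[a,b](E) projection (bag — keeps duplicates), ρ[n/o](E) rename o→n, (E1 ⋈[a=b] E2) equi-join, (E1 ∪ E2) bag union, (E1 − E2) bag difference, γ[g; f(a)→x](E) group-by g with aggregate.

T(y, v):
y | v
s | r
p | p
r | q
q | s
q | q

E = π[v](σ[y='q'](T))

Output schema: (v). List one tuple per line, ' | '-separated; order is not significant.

Row counts bottom-up:
  T → 5
  σ[y='q'](T) → 2
  π[v](σ[y='q'](T)) → 2

== RESULT ==
v
q
s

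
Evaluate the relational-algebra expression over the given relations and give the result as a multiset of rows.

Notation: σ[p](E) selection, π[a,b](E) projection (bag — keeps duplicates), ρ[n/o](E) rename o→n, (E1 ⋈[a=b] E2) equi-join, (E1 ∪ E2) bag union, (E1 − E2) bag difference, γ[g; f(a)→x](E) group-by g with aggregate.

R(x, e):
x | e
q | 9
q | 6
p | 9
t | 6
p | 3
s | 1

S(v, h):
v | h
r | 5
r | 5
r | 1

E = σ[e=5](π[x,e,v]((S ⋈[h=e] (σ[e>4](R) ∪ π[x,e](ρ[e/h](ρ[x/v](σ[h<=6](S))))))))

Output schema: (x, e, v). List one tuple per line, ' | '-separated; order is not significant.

Stepwise |·|:
  S → 3
  R → 6
  σ[e>4](R) → 4
  S → 3
  σ[h<=6](S) → 3
  ρ[x/v](σ[h<=6](S)) → 3
  ρ[e/h](ρ[x/v](σ[h<=6](S))) → 3
  π[x,e](ρ[e/h](ρ[x/v](σ[h<=6](S)))) → 3
  (σ[e>4](R) ∪ π[x,e](ρ[e/h](ρ[x/v](σ[h<=6](S))))) → 7
  (S ⋈[h=e] (σ[e>4](R) ∪ π[x,e](ρ[e/h](ρ[x/v](σ[h<=6](S)))))) → 5
  π[x,e,v]((S ⋈[h=e] (σ[e>4](R) ∪ π[x,e](ρ[e/h](ρ[x/v](σ[h<=6](S))))))) → 5
  σ[e=5](π[x,e,v]((S ⋈[h=e] (σ[e>4](R) ∪ π[x,e](ρ[e/h](ρ[x/v](σ[h<=6](S)))))))) → 4

== RESULT ==
x | e | v
r | 5 | r
r | 5 | r
r | 5 | r
r | 5 | r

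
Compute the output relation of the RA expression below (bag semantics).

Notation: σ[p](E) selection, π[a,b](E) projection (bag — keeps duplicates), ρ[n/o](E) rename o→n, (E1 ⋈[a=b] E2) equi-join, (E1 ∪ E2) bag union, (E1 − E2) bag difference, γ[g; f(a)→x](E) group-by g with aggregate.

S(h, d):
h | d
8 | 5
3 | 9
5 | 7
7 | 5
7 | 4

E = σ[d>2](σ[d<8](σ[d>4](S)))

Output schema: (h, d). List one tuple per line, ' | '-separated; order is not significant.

Row counts bottom-up:
  S → 5
  σ[d>4](S) → 4
  σ[d<8](σ[d>4](S)) → 3
  σ[d>2](σ[d<8](σ[d>4](S))) → 3

== RESULT ==
h | d
5 | 7
7 | 5
8 | 5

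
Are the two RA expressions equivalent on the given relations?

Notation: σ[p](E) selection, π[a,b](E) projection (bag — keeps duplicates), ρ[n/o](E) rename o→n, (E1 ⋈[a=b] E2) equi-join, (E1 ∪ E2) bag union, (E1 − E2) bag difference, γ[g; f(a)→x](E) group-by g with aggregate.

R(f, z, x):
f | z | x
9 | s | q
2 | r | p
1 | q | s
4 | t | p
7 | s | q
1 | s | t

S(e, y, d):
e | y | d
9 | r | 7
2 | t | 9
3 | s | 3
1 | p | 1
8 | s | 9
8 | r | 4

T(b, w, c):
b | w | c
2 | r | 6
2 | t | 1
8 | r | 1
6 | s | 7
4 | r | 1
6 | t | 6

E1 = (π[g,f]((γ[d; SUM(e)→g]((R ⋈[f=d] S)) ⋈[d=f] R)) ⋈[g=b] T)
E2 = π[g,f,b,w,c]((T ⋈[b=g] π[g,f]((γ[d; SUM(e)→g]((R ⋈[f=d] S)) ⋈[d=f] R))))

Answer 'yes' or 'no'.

E1 subexpression sizes:
  R → 6
  S → 6
  (R ⋈[f=d] S) → 6
  γ[d; SUM(e)→g]((R ⋈[f=d] S)) → 4
  R → 6
  (γ[d; SUM(e)→g]((R ⋈[f=d] S)) ⋈[d=f] R) → 5
  π[g,f]((γ[d; SUM(e)→g]((R ⋈[f=d] S)) ⋈[d=f] R)) → 5
  T → 6
  (π[g,f]((γ[d; SUM(e)→g]((R ⋈[f=d] S)) ⋈[d=f] R)) ⋈[g=b] T) → 5
E2 subexpression sizes:
  T → 6
  R → 6
  S → 6
  (R ⋈[f=d] S) → 6
  γ[d; SUM(e)→g]((R ⋈[f=d] S)) → 4
  R → 6
  (γ[d; SUM(e)→g]((R ⋈[f=d] S)) ⋈[d=f] R) → 5
  π[g,f]((γ[d; SUM(e)→g]((R ⋈[f=d] S)) ⋈[d=f] R)) → 5
  (T ⋈[b=g] π[g,f]((γ[d; SUM(e)→g]((R ⋈[f=d] S)) ⋈[d=f] R))) → 5
  π[g,f,b,w,c]((T ⋈[b=g] π[g,f]((γ[d; SUM(e)→g]((R ⋈[f=d] S)) ⋈[d=f] R)))) → 5

E1 and E2 produce the same multiset:
g | f | b | w | c
2 | 1 | 2 | r | 6
2 | 1 | 2 | r | 6
2 | 1 | 2 | t | 1
2 | 1 | 2 | t | 1
8 | 4 | 8 | r | 1

yes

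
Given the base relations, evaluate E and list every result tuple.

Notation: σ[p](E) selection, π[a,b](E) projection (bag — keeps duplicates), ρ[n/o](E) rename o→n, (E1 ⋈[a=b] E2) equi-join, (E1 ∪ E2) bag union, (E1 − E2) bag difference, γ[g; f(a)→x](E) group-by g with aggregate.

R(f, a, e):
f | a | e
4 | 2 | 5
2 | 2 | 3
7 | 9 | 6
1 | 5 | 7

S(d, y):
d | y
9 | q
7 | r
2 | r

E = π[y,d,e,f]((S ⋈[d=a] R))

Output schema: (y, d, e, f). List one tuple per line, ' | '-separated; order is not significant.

Per-node cardinality:
  S → 3
  R → 4
  (S ⋈[d=a] R) → 3
  π[y,d,e,f]((S ⋈[d=a] R)) → 3

== RESULT ==
y | d | e | f
q | 9 | 6 | 7
r | 2 | 3 | 2
r | 2 | 5 | 4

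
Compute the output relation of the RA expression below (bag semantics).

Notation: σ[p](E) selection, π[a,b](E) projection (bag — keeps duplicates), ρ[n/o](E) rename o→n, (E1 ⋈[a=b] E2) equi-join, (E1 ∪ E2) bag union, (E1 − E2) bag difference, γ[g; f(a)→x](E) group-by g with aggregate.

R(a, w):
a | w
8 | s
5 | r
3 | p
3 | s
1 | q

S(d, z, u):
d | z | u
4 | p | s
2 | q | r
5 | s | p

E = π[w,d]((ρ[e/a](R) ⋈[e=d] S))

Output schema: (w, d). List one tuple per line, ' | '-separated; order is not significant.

Subexpression sizes:
  R → 5
  ρ[e/a](R) → 5
  S → 3
  (ρ[e/a](R) ⋈[e=d] S) → 1
  π[w,d]((ρ[e/a](R) ⋈[e=d] S)) → 1

== RESULT ==
w | d
r | 5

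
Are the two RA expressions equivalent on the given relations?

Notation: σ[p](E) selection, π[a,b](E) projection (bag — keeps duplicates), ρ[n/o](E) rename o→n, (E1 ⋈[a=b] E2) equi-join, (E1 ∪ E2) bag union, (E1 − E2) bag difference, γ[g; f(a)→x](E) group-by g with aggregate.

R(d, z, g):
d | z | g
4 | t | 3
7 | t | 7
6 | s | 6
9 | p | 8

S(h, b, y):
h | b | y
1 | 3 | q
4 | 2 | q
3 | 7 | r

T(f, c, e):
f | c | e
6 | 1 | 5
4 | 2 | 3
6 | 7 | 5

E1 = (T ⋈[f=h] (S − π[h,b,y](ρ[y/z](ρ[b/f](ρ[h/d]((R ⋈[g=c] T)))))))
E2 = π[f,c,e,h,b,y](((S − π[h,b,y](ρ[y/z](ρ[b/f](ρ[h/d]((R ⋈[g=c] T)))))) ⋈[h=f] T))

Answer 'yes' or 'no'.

E1 row counts bottom-up:
  T → 3
  S → 3
  R → 4
  T → 3
  (R ⋈[g=c] T) → 1
  ρ[h/d]((R ⋈[g=c] T)) → 1
  ρ[b/f](ρ[h/d]((R ⋈[g=c] T))) → 1
  ρ[y/z](ρ[b/f](ρ[h/d]((R ⋈[g=c] T)))) → 1
  π[h,b,y](ρ[y/z](ρ[b/f](ρ[h/d]((R ⋈[g=c] T))))) → 1
  (S − π[h,b,y](ρ[y/z](ρ[b/f](ρ[h/d]((R ⋈[g=c] T)))))) → 3
  (T ⋈[f=h] (S − π[h,b,y](ρ[y/z](ρ[b/f](ρ[h/d]((R ⋈[g=c] T))))))) → 1
E2 row counts bottom-up:
  S → 3
  R → 4
  T → 3
  (R ⋈[g=c] T) → 1
  ρ[h/d]((R ⋈[g=c] T)) → 1
  ρ[b/f](ρ[h/d]((R ⋈[g=c] T))) → 1
  ρ[y/z](ρ[b/f](ρ[h/d]((R ⋈[g=c] T)))) → 1
  π[h,b,y](ρ[y/z](ρ[b/f](ρ[h/d]((R ⋈[g=c] T))))) → 1
  (S − π[h,b,y](ρ[y/z](ρ[b/f](ρ[h/d]((R ⋈[g=c] T)))))) → 3
  T → 3
  ((S − π[h,b,y](ρ[y/z](ρ[b/f](ρ[h/d]((R ⋈[g=c] T)))))) ⋈[h=f] T) → 1
  π[f,c,e,h,b,y](((S − π[h,b,y](ρ[y/z](ρ[b/f](ρ[h/d]((R ⋈[g=c] T)))))) ⋈[h=f] T)) → 1

E1 and E2 produce the same multiset:
f | c | e | h | b | y
4 | 2 | 3 | 4 | 2 | q

yes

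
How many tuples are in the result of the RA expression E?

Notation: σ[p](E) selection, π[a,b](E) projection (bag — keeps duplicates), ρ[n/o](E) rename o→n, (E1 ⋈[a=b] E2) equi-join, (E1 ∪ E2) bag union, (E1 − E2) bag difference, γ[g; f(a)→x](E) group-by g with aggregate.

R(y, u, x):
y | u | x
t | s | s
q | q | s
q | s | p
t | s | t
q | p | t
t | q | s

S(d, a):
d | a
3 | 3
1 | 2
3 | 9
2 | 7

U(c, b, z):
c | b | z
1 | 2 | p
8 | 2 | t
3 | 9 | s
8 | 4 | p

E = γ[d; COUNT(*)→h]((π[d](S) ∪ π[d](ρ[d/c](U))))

Subexpression sizes:
  S → 4
  π[d](S) → 4
  U → 4
  ρ[d/c](U) → 4
  π[d](ρ[d/c](U)) → 4
  (π[d](S) ∪ π[d](ρ[d/c](U))) → 8
  γ[d; COUNT(*)→h]((π[d](S) ∪ π[d](ρ[d/c](U)))) → 4

|E| = 4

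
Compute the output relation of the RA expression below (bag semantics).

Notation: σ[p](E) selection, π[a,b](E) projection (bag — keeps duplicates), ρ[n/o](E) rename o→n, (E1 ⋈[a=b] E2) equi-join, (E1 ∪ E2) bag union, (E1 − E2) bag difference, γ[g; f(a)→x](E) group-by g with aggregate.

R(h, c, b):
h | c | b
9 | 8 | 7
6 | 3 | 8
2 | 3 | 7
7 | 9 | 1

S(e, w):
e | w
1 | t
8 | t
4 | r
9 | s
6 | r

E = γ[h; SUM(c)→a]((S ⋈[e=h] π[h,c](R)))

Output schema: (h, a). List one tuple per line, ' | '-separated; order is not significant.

Per-node cardinality:
  S → 5
  R → 4
  π[h,c](R) → 4
  (S ⋈[e=h] π[h,c](R)) → 2
  γ[h; SUM(c)→a]((S ⋈[e=h] π[h,c](R))) → 2

== RESULT ==
h | a
6 | 3
9 | 8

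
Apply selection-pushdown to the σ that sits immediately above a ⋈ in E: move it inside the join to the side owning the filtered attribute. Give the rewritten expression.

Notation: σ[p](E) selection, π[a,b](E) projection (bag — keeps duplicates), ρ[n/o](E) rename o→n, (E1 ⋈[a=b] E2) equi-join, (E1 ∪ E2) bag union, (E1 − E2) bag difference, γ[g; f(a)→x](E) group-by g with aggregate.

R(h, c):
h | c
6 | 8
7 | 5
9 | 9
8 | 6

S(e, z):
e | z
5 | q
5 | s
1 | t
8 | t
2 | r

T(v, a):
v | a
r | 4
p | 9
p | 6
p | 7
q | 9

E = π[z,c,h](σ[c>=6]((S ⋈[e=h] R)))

σ filters on c, owned by the right side.
E' = π[z,c,h]((S ⋈[e=h] σ[c>=6](R)))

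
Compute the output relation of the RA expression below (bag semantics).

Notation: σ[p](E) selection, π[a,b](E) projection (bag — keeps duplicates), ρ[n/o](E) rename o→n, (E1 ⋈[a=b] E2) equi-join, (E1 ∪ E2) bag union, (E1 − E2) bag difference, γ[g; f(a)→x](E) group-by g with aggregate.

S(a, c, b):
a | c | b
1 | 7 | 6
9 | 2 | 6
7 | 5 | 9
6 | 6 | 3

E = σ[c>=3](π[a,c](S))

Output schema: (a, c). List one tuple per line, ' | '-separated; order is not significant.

Subexpression sizes:
  S → 4
  π[a,c](S) → 4
  σ[c>=3](π[a,c](S)) → 3

== RESULT ==
a | c
1 | 7
6 | 6
7 | 5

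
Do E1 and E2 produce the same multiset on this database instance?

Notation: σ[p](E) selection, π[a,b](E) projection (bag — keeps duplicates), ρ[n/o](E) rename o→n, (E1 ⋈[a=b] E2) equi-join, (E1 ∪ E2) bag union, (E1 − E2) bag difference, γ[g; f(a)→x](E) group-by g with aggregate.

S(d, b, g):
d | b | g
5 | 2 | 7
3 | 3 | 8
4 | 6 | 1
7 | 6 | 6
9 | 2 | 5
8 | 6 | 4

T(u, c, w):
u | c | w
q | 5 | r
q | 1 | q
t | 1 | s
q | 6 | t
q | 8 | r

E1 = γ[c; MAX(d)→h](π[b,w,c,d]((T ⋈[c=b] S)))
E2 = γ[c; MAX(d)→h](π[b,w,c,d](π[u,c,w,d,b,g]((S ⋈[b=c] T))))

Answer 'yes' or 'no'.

E1 row counts bottom-up:
  T → 5
  S → 6
  (T ⋈[c=b] S) → 3
  π[b,w,c,d]((T ⋈[c=b] S)) → 3
  γ[c; MAX(d)→h](π[b,w,c,d]((T ⋈[c=b] S))) → 1
E2 row counts bottom-up:
  S → 6
  T → 5
  (S ⋈[b=c] T) → 3
  π[u,c,w,d,b,g]((S ⋈[b=c] T)) → 3
  π[b,w,c,d](π[u,c,w,d,b,g]((S ⋈[b=c] T))) → 3
  γ[c; MAX(d)→h](π[b,w,c,d](π[u,c,w,d,b,g]((S ⋈[b=c] T)))) → 1

E1 and E2 produce the same multiset:
c | h
6 | 8

yes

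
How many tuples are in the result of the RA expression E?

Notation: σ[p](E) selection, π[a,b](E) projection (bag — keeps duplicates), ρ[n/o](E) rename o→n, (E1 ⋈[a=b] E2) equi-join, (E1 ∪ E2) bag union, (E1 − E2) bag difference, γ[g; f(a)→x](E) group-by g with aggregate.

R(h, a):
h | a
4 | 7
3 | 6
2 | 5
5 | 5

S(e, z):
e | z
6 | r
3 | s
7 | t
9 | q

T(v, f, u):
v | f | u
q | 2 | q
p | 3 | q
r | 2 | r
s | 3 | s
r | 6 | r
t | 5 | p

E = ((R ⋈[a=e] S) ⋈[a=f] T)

Subexpression sizes:
  R → 4
  S → 4
  (R ⋈[a=e] S) → 2
  T → 6
  ((R ⋈[a=e] S) ⋈[a=f] T) → 1

|E| = 1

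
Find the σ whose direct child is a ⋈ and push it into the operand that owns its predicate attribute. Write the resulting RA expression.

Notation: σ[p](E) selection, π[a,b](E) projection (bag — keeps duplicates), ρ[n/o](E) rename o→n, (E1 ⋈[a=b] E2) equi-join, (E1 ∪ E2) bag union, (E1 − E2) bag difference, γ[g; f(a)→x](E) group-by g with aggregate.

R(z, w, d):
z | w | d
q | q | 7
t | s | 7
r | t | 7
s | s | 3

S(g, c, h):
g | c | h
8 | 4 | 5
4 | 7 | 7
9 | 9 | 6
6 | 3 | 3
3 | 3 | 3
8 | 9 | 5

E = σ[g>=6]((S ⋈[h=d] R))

σ filters on g, owned by the left side.
E' = (σ[g>=6](S) ⋈[h=d] R)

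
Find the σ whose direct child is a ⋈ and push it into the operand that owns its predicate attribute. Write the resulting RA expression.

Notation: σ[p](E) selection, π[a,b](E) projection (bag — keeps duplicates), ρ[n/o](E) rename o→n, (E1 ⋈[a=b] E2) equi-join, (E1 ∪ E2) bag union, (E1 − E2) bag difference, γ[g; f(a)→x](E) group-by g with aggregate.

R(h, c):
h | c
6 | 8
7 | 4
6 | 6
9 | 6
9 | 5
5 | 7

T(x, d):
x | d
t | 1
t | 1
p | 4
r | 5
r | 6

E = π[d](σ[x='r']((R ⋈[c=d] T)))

σ filters on x, owned by the right side.
E' = π[d]((R ⋈[c=d] σ[x='r'](T)))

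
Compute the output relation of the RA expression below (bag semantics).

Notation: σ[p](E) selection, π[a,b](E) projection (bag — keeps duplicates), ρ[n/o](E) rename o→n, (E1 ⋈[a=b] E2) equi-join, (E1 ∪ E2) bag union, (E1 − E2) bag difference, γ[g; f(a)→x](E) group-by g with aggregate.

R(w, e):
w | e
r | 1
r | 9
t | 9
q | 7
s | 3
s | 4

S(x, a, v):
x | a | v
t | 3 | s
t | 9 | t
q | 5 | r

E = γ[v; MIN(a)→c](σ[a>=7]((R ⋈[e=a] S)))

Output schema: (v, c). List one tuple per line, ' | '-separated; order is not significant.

Per-node cardinality:
  R → 6
  S → 3
  (R ⋈[e=a] S) → 3
  σ[a>=7]((R ⋈[e=a] S)) → 2
  γ[v; MIN(a)→c](σ[a>=7]((R ⋈[e=a] S))) → 1

== RESULT ==
v | c
t | 9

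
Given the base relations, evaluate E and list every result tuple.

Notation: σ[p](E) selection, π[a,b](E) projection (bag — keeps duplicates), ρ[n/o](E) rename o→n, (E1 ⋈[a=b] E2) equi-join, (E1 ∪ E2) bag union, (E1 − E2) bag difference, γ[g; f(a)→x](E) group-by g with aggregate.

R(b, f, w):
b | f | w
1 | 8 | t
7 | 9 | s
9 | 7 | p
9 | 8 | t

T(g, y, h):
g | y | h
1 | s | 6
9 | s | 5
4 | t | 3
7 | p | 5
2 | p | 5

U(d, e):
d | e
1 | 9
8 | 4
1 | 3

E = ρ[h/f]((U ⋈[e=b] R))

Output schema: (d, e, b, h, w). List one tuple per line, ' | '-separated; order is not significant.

Subexpression sizes:
  U → 3
  R → 4
  (U ⋈[e=b] R) → 2
  ρ[h/f]((U ⋈[e=b] R)) → 2

== RESULT ==
d | e | b | h | w
1 | 9 | 9 | 7 | p
1 | 9 | 9 | 8 | t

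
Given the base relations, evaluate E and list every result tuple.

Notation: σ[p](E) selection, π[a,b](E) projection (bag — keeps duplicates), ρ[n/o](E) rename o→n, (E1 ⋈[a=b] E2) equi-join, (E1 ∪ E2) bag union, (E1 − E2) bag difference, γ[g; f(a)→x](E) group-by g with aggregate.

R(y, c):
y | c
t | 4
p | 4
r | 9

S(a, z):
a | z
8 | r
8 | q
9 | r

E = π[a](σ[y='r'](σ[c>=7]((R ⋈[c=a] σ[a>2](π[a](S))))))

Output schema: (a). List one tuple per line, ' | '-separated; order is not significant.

Subexpression sizes:
  R → 3
  S → 3
  π[a](S) → 3
  σ[a>2](π[a](S)) → 3
  (R ⋈[c=a] σ[a>2](π[a](S))) → 1
  σ[c>=7]((R ⋈[c=a] σ[a>2](π[a](S)))) → 1
  σ[y='r'](σ[c>=7]((R ⋈[c=a] σ[a>2](π[a](S))))) → 1
  π[a](σ[y='r'](σ[c>=7]((R ⋈[c=a] σ[a>2](π[a](S)))))) → 1

== RESULT ==
a
9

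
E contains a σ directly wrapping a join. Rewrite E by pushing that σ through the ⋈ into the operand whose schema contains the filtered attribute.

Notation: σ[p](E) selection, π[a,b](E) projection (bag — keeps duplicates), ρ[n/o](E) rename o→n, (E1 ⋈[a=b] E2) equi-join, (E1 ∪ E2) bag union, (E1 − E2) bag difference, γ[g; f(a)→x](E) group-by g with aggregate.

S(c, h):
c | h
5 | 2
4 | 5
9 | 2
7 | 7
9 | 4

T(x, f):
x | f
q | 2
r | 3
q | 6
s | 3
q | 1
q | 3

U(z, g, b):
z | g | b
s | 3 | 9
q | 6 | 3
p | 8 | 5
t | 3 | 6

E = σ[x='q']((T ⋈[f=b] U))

σ filters on x, owned by the left side.
E' = (σ[x='q'](T) ⋈[f=b] U)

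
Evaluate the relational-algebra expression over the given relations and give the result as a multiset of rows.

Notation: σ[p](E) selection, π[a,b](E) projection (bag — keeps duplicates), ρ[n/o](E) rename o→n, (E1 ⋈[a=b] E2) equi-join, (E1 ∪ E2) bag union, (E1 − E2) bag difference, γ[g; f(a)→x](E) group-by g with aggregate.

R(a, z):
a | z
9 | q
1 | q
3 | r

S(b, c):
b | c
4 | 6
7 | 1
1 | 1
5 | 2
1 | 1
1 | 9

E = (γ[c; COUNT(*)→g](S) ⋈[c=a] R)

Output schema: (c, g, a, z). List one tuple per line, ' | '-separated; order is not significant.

Per-node cardinality:
  S → 6
  γ[c; COUNT(*)→g](S) → 4
  R → 3
  (γ[c; COUNT(*)→g](S) ⋈[c=a] R) → 2

== RESULT ==
c | g | a | z
1 | 3 | 1 | q
9 | 1 | 9 | q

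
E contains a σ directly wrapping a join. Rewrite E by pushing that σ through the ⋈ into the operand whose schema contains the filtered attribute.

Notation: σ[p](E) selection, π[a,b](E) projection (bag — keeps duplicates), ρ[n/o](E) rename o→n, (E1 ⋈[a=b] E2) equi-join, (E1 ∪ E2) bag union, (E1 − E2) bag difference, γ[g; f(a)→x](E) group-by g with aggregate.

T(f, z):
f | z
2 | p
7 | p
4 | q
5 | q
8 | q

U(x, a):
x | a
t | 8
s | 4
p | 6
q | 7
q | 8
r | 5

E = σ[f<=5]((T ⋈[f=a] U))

σ filters on f, owned by the left side.
E' = (σ[f<=5](T) ⋈[f=a] U)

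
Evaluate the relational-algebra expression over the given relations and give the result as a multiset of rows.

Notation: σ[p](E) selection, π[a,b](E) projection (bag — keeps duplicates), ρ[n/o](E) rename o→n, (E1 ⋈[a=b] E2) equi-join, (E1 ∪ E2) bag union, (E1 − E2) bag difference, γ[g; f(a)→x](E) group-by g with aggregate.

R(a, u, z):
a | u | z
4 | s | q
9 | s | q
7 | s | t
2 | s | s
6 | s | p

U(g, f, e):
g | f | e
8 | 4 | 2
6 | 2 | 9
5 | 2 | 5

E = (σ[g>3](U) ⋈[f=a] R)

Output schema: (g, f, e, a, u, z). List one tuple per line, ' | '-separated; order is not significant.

Stepwise |·|:
  U → 3
  σ[g>3](U) → 3
  R → 5
  (σ[g>3](U) ⋈[f=a] R) → 3

== RESULT ==
g | f | e | a | u | z
5 | 2 | 5 | 2 | s | s
6 | 2 | 9 | 2 | s | s
8 | 4 | 2 | 4 | s | q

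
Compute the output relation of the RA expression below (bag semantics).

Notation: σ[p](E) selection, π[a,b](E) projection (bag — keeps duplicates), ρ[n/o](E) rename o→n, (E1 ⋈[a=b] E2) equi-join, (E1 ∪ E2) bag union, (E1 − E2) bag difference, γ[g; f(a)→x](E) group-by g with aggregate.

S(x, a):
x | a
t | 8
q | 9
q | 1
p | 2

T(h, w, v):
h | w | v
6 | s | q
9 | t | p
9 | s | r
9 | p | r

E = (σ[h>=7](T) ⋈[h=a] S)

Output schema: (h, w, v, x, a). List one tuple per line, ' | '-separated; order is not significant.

Per-node cardinality:
  T → 4
  σ[h>=7](T) → 3
  S → 4
  (σ[h>=7](T) ⋈[h=a] S) → 3

== RESULT ==
h | w | v | x | a
9 | p | r | q | 9
9 | s | r | q | 9
9 | t | p | q | 9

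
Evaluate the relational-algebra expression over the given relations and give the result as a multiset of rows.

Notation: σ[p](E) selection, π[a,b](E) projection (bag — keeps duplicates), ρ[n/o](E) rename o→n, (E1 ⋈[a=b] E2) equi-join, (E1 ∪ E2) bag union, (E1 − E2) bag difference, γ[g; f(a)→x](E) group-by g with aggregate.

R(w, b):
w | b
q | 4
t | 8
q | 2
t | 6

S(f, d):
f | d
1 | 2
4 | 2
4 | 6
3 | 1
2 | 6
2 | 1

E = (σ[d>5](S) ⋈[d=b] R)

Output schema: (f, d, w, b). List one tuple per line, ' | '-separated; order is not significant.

Row counts bottom-up:
  S → 6
  σ[d>5](S) → 2
  R → 4
  (σ[d>5](S) ⋈[d=b] R) → 2

== RESULT ==
f | d | w | b
2 | 6 | t | 6
4 | 6 | t | 6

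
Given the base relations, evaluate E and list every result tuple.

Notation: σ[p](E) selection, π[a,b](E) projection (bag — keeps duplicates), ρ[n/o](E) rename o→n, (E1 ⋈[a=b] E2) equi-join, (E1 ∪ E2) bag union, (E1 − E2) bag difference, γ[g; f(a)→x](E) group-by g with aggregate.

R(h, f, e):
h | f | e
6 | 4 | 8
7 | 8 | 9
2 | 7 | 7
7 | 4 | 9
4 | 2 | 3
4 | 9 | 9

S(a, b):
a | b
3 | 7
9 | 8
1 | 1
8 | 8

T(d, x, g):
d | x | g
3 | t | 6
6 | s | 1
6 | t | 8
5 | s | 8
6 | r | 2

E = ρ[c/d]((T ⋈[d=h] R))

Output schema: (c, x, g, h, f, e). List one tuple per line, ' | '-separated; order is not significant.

Stepwise |·|:
  T → 5
  R → 6
  (T ⋈[d=h] R) → 3
  ρ[c/d]((T ⋈[d=h] R)) → 3

== RESULT ==
c | x | g | h | f | e
6 | r | 2 | 6 | 4 | 8
6 | s | 1 | 6 | 4 | 8
6 | t | 8 | 6 | 4 | 8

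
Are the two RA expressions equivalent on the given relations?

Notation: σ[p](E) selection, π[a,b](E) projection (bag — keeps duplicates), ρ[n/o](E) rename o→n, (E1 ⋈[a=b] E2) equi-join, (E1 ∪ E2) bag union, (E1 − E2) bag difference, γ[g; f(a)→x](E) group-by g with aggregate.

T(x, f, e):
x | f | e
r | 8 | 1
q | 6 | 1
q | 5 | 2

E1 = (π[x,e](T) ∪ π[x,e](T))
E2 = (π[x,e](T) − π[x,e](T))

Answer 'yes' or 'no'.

E1 row counts bottom-up:
  T → 3
  π[x,e](T) → 3
  T → 3
  π[x,e](T) → 3
  (π[x,e](T) ∪ π[x,e](T)) → 6
E2 row counts bottom-up:
  T → 3
  π[x,e](T) → 3
  T → 3
  π[x,e](T) → 3
  (π[x,e](T) − π[x,e](T)) → 0

E1 result:
x | e
q | 1
q | 1
q | 2
q | 2
r | 1
r | 1
E2 result:
x | e
(0 rows)
Witness: ('r', 1) appears 2× in E1 but 0× in E2.

no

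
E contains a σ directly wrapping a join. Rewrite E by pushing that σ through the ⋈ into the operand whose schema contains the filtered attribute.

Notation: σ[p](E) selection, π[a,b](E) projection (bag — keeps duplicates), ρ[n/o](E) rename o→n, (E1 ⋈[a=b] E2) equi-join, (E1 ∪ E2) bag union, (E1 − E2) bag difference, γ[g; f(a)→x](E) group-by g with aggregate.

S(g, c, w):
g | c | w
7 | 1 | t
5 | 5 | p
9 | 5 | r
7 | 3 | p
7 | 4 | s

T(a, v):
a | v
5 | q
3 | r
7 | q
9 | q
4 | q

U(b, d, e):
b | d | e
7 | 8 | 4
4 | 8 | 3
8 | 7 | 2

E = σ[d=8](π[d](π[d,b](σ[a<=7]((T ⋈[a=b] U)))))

σ filters on a, owned by the left side.
E' = σ[d=8](π[d](π[d,b]((σ[a<=7](T) ⋈[a=b] U))))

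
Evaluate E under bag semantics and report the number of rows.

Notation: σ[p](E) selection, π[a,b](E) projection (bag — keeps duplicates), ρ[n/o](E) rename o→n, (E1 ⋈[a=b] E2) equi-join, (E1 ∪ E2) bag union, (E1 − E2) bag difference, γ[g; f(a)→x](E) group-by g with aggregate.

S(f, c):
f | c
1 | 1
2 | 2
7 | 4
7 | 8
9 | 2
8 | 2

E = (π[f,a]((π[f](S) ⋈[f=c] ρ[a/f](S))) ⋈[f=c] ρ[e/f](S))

Row counts bottom-up:
  S → 6
  π[f](S) → 6
  S → 6
  ρ[a/f](S) → 6
  (π[f](S) ⋈[f=c] ρ[a/f](S)) → 5
  π[f,a]((π[f](S) ⋈[f=c] ρ[a/f](S))) → 5
  S → 6
  ρ[e/f](S) → 6
  (π[f,a]((π[f](S) ⋈[f=c] ρ[a/f](S))) ⋈[f=c] ρ[e/f](S)) → 11

|E| = 11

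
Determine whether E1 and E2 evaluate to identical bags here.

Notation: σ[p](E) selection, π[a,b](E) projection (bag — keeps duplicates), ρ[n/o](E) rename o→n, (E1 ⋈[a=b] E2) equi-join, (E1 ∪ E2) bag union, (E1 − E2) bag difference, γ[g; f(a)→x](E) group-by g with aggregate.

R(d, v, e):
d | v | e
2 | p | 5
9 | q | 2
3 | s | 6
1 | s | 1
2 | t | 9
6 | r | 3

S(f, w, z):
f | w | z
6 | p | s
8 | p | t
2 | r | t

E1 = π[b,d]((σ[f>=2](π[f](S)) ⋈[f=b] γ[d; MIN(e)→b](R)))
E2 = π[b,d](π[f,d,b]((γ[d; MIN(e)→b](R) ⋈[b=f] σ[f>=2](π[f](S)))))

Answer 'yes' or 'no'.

E1 subexpression sizes:
  S → 3
  π[f](S) → 3
  σ[f>=2](π[f](S)) → 3
  R → 6
  γ[d; MIN(e)→b](R) → 5
  (σ[f>=2](π[f](S)) ⋈[f=b] γ[d; MIN(e)→b](R)) → 2
  π[b,d]((σ[f>=2](π[f](S)) ⋈[f=b] γ[d; MIN(e)→b](R))) → 2
E2 subexpression sizes:
  R → 6
  γ[d; MIN(e)→b](R) → 5
  S → 3
  π[f](S) → 3
  σ[f>=2](π[f](S)) → 3
  (γ[d; MIN(e)→b](R) ⋈[b=f] σ[f>=2](π[f](S))) → 2
  π[f,d,b]((γ[d; MIN(e)→b](R) ⋈[b=f] σ[f>=2](π[f](S)))) → 2
  π[b,d](π[f,d,b]((γ[d; MIN(e)→b](R) ⋈[b=f] σ[f>=2](π[f](S))))) → 2

E1 and E2 produce the same multiset:
b | d
2 | 9
6 | 3

yes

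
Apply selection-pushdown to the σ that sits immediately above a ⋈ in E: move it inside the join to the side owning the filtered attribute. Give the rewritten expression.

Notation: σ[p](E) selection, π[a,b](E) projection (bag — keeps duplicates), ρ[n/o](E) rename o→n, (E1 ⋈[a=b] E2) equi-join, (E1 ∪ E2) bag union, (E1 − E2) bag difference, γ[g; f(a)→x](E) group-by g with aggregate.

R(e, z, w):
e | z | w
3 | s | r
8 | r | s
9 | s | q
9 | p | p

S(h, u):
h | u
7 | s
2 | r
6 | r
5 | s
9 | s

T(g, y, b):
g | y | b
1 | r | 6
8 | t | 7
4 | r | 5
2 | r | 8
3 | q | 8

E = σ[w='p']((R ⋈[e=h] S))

σ filters on w, owned by the left side.
E' = (σ[w='p'](R) ⋈[e=h] S)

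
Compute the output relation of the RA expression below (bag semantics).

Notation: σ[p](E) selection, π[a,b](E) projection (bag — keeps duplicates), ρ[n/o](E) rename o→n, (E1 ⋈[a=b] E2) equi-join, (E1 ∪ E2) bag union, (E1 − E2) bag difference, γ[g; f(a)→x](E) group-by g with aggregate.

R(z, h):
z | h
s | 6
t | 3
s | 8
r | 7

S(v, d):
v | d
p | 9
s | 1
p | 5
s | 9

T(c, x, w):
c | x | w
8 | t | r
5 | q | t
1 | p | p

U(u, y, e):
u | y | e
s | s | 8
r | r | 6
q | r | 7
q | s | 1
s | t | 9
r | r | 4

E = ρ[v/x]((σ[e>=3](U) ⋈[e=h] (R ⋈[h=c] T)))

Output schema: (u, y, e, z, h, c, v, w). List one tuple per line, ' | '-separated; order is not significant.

Subexpression sizes:
  U → 6
  σ[e>=3](U) → 5
  R → 4
  T → 3
  (R ⋈[h=c] T) → 1
  (σ[e>=3](U) ⋈[e=h] (R ⋈[h=c] T)) → 1
  ρ[v/x]((σ[e>=3](U) ⋈[e=h] (R ⋈[h=c] T))) → 1

== RESULT ==
u | y | e | z | h | c | v | w
s | s | 8 | s | 8 | 8 | t | r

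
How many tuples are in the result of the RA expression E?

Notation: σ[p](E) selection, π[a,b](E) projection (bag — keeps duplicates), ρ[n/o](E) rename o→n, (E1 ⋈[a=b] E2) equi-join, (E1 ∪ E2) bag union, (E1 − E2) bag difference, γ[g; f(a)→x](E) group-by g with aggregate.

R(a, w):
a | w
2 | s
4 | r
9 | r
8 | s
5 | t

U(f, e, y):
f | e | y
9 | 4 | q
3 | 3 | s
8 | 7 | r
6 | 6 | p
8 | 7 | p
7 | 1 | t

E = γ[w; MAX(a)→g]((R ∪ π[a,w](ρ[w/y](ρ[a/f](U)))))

Stepwise |·|:
  R → 5
  U → 6
  ρ[a/f](U) → 6
  ρ[w/y](ρ[a/f](U)) → 6
  π[a,w](ρ[w/y](ρ[a/f](U))) → 6
  (R ∪ π[a,w](ρ[w/y](ρ[a/f](U)))) → 11
  γ[w; MAX(a)→g]((R ∪ π[a,w](ρ[w/y](ρ[a/f](U))))) → 5

|E| = 5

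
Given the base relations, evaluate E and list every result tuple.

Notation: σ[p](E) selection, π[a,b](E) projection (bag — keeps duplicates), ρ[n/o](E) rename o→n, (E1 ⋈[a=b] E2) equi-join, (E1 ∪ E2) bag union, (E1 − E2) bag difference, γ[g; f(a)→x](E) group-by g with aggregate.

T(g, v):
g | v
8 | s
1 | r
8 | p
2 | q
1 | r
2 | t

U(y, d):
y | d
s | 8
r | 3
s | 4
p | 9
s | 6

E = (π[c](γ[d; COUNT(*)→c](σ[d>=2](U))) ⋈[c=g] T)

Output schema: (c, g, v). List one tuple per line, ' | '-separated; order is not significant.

Row counts bottom-up:
  U → 5
  σ[d>=2](U) → 5
  γ[d; COUNT(*)→c](σ[d>=2](U)) → 5
  π[c](γ[d; COUNT(*)→c](σ[d>=2](U))) → 5
  T → 6
  (π[c](γ[d; COUNT(*)→c](σ[d>=2](U))) ⋈[c=g] T) → 10

== RESULT ==
c | g | v
1 | 1 | r
1 | 1 | r
1 | 1 | r
1 | 1 | r
1 | 1 | r
1 | 1 | r
1 | 1 | r
1 | 1 | r
1 | 1 | r
1 | 1 | r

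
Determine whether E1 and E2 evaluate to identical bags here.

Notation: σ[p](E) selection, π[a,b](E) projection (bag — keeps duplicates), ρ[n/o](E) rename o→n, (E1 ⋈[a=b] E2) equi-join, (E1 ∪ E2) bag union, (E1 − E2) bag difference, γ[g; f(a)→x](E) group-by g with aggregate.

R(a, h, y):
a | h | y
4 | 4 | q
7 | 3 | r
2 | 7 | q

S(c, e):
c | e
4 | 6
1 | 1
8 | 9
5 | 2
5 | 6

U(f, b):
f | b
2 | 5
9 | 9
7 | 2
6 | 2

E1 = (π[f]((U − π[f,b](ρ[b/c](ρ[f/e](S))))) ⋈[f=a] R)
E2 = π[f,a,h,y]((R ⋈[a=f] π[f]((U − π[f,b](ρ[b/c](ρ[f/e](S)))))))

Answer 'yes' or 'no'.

E1 row counts bottom-up:
  U → 4
  S → 5
  ρ[f/e](S) → 5
  ρ[b/c](ρ[f/e](S)) → 5
  π[f,b](ρ[b/c](ρ[f/e](S))) → 5
  (U − π[f,b](ρ[b/c](ρ[f/e](S)))) → 3
  π[f]((U − π[f,b](ρ[b/c](ρ[f/e](S))))) → 3
  R → 3
  (π[f]((U − π[f,b](ρ[b/c](ρ[f/e](S))))) ⋈[f=a] R) → 1
E2 row counts bottom-up:
  R → 3
  U → 4
  S → 5
  ρ[f/e](S) → 5
  ρ[b/c](ρ[f/e](S)) → 5
  π[f,b](ρ[b/c](ρ[f/e](S))) → 5
  (U − π[f,b](ρ[b/c](ρ[f/e](S)))) → 3
  π[f]((U − π[f,b](ρ[b/c](ρ[f/e](S))))) → 3
  (R ⋈[a=f] π[f]((U − π[f,b](ρ[b/c](ρ[f/e](S)))))) → 1
  π[f,a,h,y]((R ⋈[a=f] π[f]((U − π[f,b](ρ[b/c](ρ[f/e](S))))))) → 1

E1 and E2 produce the same multiset:
f | a | h | y
7 | 7 | 3 | r

yes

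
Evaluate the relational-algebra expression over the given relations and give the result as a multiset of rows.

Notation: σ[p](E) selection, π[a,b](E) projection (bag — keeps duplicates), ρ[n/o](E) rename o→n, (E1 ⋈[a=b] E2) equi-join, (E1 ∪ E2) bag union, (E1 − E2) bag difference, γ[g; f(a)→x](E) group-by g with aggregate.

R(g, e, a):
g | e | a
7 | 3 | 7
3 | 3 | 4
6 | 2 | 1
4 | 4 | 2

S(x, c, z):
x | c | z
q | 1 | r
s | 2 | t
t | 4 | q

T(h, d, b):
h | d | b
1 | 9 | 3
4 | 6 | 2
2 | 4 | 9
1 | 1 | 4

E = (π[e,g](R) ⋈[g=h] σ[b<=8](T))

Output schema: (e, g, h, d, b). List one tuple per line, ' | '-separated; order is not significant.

Per-node cardinality:
  R → 4
  π[e,g](R) → 4
  T → 4
  σ[b<=8](T) → 3
  (π[e,g](R) ⋈[g=h] σ[b<=8](T)) → 1

== RESULT ==
e | g | h | d | b
4 | 4 | 4 | 6 | 2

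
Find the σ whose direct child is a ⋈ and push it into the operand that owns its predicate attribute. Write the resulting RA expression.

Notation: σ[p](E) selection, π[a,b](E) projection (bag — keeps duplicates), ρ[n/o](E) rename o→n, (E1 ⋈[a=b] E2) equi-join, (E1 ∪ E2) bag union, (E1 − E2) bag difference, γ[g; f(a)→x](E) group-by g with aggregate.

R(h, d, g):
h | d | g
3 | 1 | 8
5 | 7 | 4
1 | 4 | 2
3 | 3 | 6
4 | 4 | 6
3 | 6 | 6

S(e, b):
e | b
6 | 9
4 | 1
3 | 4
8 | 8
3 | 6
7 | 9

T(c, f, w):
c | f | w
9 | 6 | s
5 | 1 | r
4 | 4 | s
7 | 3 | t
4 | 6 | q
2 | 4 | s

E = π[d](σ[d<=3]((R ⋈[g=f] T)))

σ filters on d, owned by the left side.
E' = π[d]((σ[d<=3](R) ⋈[g=f] T))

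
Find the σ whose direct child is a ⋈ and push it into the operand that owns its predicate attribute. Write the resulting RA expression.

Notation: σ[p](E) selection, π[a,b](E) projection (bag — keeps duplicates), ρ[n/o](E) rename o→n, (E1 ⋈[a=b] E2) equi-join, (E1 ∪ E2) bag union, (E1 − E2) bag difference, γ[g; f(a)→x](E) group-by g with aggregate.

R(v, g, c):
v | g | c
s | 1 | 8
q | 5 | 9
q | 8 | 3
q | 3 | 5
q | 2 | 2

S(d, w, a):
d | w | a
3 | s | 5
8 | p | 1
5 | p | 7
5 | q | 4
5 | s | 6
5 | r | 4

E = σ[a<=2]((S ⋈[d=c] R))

σ filters on a, owned by the left side.
E' = (σ[a<=2](S) ⋈[d=c] R)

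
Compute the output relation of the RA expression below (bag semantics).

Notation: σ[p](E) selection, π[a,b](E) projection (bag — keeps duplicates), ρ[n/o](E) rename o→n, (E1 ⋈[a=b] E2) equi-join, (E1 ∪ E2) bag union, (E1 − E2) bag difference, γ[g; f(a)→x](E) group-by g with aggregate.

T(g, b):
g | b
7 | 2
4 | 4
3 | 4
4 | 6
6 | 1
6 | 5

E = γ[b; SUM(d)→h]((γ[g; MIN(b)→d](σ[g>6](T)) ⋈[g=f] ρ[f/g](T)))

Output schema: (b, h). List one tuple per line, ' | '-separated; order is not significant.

Stepwise |·|:
  T → 6
  σ[g>6](T) → 1
  γ[g; MIN(b)→d](σ[g>6](T)) → 1
  T → 6
  ρ[f/g](T) → 6
  (γ[g; MIN(b)→d](σ[g>6](T)) ⋈[g=f] ρ[f/g](T)) → 1
  γ[b; SUM(d)→h]((γ[g; MIN(b)→d](σ[g>6](T)) ⋈[g=f] ρ[f/g](T))) → 1

== RESULT ==
b | h
2 | 2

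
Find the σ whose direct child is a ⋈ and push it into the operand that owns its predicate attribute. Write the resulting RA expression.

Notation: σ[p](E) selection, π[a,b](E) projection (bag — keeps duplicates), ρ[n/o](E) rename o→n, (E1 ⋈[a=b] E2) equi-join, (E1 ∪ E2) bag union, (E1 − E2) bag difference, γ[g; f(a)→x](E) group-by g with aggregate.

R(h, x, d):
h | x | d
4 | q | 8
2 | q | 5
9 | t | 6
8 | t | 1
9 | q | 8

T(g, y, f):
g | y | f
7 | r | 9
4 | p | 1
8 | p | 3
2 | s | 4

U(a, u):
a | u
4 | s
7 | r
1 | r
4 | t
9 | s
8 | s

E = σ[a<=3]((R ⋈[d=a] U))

σ filters on a, owned by the right side.
E' = (R ⋈[d=a] σ[a<=3](U))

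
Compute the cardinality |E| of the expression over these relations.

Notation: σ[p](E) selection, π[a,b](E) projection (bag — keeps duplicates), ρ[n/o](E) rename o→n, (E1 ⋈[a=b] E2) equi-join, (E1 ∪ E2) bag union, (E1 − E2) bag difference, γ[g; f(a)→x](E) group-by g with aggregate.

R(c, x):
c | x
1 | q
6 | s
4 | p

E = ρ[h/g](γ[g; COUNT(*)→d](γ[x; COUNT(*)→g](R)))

Stepwise |·|:
  R → 3
  γ[x; COUNT(*)→g](R) → 3
  γ[g; COUNT(*)→d](γ[x; COUNT(*)→g](R)) → 1
  ρ[h/g](γ[g; COUNT(*)→d](γ[x; COUNT(*)→g](R))) → 1

|E| = 1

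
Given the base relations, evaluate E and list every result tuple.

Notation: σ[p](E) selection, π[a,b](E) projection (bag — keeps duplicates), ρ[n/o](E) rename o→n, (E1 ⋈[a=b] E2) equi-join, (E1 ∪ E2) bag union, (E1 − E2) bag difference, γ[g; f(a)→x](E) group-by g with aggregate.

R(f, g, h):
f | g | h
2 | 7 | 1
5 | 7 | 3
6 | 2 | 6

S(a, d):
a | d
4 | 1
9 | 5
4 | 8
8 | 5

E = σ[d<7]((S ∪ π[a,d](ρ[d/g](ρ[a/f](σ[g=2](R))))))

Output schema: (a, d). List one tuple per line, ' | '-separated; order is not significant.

Stepwise |·|:
  S → 4
  R → 3
  σ[g=2](R) → 1
  ρ[a/f](σ[g=2](R)) → 1
  ρ[d/g](ρ[a/f](σ[g=2](R))) → 1
  π[a,d](ρ[d/g](ρ[a/f](σ[g=2](R)))) → 1
  (S ∪ π[a,d](ρ[d/g](ρ[a/f](σ[g=2](R))))) → 5
  σ[d<7]((S ∪ π[a,d](ρ[d/g](ρ[a/f](σ[g=2](R)))))) → 4

== RESULT ==
a | d
4 | 1
6 | 2
8 | 5
9 | 5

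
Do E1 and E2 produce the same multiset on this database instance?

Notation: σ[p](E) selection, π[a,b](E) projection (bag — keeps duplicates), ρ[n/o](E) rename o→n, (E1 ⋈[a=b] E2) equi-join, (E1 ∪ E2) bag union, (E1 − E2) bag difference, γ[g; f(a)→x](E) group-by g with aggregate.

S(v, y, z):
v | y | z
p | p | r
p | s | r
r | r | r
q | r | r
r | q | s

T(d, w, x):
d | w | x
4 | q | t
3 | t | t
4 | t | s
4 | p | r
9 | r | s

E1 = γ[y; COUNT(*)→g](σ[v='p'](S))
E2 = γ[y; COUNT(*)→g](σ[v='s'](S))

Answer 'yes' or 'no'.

E1 row counts bottom-up:
  S → 5
  σ[v='p'](S) → 2
  γ[y; COUNT(*)→g](σ[v='p'](S)) → 2
E2 row counts bottom-up:
  S → 5
  σ[v='s'](S) → 0
  γ[y; COUNT(*)→g](σ[v='s'](S)) → 0

E1 result:
y | g
p | 1
s | 1
E2 result:
y | g
(0 rows)
Witness: ('s', 1) appears 1× in E1 but 0× in E2.

no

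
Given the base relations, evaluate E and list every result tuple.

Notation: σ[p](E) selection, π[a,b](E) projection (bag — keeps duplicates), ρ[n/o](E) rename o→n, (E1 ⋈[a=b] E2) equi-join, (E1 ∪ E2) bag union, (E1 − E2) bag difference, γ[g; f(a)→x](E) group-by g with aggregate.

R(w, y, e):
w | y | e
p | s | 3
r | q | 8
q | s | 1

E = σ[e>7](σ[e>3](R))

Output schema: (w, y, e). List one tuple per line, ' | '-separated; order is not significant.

Stepwise |·|:
  R → 3
  σ[e>3](R) → 1
  σ[e>7](σ[e>3](R)) → 1

== RESULT ==
w | y | e
r | q | 8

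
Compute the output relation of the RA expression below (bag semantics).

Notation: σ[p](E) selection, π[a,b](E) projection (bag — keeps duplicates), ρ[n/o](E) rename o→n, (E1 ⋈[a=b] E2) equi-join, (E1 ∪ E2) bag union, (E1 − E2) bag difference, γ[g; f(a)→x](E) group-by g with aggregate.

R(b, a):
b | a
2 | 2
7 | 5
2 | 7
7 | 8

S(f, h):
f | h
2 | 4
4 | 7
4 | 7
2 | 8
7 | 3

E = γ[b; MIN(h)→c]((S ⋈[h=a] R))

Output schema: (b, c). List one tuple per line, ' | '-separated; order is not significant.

Row counts bottom-up:
  S → 5
  R → 4
  (S ⋈[h=a] R) → 3
  γ[b; MIN(h)→c]((S ⋈[h=a] R)) → 2

== RESULT ==
b | c
2 | 7
7 | 8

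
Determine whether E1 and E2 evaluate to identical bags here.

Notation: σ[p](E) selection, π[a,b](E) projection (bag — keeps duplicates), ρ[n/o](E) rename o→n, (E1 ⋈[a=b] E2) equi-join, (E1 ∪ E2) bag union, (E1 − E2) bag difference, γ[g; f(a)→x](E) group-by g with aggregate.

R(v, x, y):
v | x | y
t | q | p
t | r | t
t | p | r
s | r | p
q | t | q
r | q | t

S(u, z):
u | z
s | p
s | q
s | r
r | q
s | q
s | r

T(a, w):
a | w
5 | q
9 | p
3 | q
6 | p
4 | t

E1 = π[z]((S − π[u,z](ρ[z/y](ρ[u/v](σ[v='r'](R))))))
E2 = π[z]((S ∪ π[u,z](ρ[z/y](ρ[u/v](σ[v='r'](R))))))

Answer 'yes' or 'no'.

E1 per-node cardinality:
  S → 6
  R → 6
  σ[v='r'](R) → 1
  ρ[u/v](σ[v='r'](R)) → 1
  ρ[z/y](ρ[u/v](σ[v='r'](R))) → 1
  π[u,z](ρ[z/y](ρ[u/v](σ[v='r'](R)))) → 1
  (S − π[u,z](ρ[z/y](ρ[u/v](σ[v='r'](R))))) → 6
  π[z]((S − π[u,z](ρ[z/y](ρ[u/v](σ[v='r'](R)))))) → 6
E2 per-node cardinality:
  S → 6
  R → 6
  σ[v='r'](R) → 1
  ρ[u/v](σ[v='r'](R)) → 1
  ρ[z/y](ρ[u/v](σ[v='r'](R))) → 1
  π[u,z](ρ[z/y](ρ[u/v](σ[v='r'](R)))) → 1
  (S ∪ π[u,z](ρ[z/y](ρ[u/v](σ[v='r'](R))))) → 7
  π[z]((S ∪ π[u,z](ρ[z/y](ρ[u/v](σ[v='r'](R)))))) → 7

E1 result:
z
p
q
q
q
r
r
E2 result:
z
p
q
q
q
r
r
t
Witness: ('t',) appears 0× in E1 but 1× in E2.

no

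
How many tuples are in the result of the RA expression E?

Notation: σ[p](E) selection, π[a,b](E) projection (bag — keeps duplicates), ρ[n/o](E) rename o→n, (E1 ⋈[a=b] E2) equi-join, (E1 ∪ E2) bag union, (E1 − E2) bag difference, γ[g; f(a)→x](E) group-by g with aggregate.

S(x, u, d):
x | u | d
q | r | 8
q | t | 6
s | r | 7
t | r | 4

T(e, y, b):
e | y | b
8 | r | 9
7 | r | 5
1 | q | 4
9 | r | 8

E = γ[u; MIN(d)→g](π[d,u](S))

Row counts bottom-up:
  S → 4
  π[d,u](S) → 4
  γ[u; MIN(d)→g](π[d,u](S)) → 2

|E| = 2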